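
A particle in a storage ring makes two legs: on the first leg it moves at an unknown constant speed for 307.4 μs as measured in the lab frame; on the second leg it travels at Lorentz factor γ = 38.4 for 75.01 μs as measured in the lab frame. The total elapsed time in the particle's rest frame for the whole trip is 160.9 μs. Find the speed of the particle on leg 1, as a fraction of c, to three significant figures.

Leg 1: speed unknown; τ_1 = 307.4/γ_1.
Leg 2: γ = 38.4; τ_2 = 75.01/38.40 = 1.953 μs.
Total proper time: τ_1 + 1.953 = 160.9, so τ_1 = 160.9 − 1.953 = 158.9 μs.
γ_1 = 307.4/158.9 = 1.934; β = √(1 − 1/γ²) = √0.7326.

β = 0.856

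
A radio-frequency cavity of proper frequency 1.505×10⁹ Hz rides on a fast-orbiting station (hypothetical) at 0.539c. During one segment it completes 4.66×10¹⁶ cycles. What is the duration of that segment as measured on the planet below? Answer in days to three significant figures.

Δt = 425 days

γ = 1/√(1 − 0.539²) = 1/√0.7095 = 1.187
Proper time for N cycles: τ = N/f = 4.66×10¹⁶/(1.505×10⁹) = 3.096×10⁷ s = 358.4 days.
Lab-frame duration Δt = γτ = 1.187 × 358.4 = 425.5 days.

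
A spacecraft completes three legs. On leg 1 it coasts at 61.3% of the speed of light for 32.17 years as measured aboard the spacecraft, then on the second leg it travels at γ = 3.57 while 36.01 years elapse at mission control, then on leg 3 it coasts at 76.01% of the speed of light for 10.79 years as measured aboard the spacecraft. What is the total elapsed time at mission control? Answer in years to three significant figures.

Δt = 93.3 years

Leg 1: β = 0.613; γ = 1/√(1 − 0.613²) = 1/√0.6242 = 1.266; Δt_1 = 1.266 × 32.17 = 40.72 years.
Leg 2: 36.01 years is already measured at mission control.
Leg 3: β = 0.7601; γ = 1/√(1 − 0.7601²) = 1/√0.4222 = 1.539; Δt_3 = 1.539 × 10.79 = 16.60 years.
Total: 40.72 + 36.01 + 16.60 years.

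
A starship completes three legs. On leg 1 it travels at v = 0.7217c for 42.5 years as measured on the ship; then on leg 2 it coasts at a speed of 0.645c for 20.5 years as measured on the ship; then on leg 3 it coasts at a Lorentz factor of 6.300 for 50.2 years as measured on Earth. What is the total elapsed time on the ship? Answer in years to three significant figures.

τ = 71.0 years

Leg 1: 42.5 years is already measured on the ship.
Leg 2: 20.5 years is already measured on the ship.
Leg 3: γ = 6.300; τ_3 = 50.2/6.300 = 7.968 years.
Total: 42.50 + 20.50 + 7.968 years.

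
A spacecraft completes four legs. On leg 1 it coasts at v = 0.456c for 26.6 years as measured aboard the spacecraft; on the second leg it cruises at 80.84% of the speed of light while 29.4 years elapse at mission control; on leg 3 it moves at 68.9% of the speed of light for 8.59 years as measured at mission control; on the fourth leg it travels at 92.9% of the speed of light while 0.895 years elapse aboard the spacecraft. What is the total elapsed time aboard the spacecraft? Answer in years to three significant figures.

τ = 51.0 years

Leg 1: 26.6 years is already measured aboard the spacecraft.
Leg 2: β = 0.8084; γ = 1/√(1 − 0.8084²) = 1/√0.3465 = 1.699; τ_2 = 29.4/1.699 = 17.31 years.
Leg 3: β = 0.689; γ = 1/√(1 − 0.689²) = 1/√0.5253 = 1.380; τ_3 = 8.59/1.380 = 6.226 years.
Leg 4: 0.895 years is already measured aboard the spacecraft.
Total: 26.60 + 17.31 + 6.226 + 0.8950 years.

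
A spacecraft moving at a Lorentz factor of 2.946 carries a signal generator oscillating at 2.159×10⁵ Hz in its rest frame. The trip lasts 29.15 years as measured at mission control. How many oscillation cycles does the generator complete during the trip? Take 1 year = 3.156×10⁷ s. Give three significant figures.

N = 6.74×10¹³

γ = 2.946
The oscillator's own cycle count is N = f × τ where τ is the proper time aboard the spacecraft. τ = Δt/γ = 29.15/2.946 = 9.895 years = 3.123×10⁸ s.
N = 2.159×10⁵ × 3.123×10⁸ = 6.742×10¹³.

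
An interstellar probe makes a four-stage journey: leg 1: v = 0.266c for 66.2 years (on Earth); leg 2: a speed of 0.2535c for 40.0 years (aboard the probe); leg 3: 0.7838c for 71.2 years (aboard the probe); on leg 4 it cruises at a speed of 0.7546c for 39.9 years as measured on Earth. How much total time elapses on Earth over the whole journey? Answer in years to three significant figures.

Leg 1: 66.2 years is already measured on Earth.
Leg 2: γ = 1/√(1 − 0.2535²) = 1/√0.9357 = 1.034; Δt_2 = 1.034 × 40.0 = 41.35 years.
Leg 3: γ = 1/√(1 − 0.7838²) = 1/√0.3857 = 1.610; Δt_3 = 1.610 × 71.2 = 114.7 years.
Leg 4: 39.9 years is already measured on Earth.
Total: 66.20 + 41.35 + 114.7 + 39.90 years.

Δt = 262 years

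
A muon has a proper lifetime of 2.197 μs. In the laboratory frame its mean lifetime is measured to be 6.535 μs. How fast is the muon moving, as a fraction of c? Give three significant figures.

β = 0.942

γ = Δt/τ₀ = 6.535/2.197 = 2.975
β = √(1 − 1/γ²) = √(1 − 0.1130) = √0.8870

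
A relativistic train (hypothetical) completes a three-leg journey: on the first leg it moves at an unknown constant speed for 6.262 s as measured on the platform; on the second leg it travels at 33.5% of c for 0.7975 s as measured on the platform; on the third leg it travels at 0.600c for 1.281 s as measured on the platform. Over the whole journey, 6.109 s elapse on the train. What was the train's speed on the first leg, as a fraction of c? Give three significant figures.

β = 0.722

Leg 1: speed unknown; τ_1 = 6.262/γ_1.
Leg 2: β = 0.335; γ = 1/√(1 − 0.335²) = 1/√0.8878 = 1.061; τ_2 = 0.7975/1.061 = 0.7514 s.
Leg 3: γ = 1/√(1 − 0.600²) = 5/4 = 1.250; τ_3 = 1.281/1.250 = 1.025 s.
Total proper time: τ_1 + 0.7514 + 1.025 = 6.109, so τ_1 = 6.109 − 1.776 = 4.333 s.
γ_1 = 6.262/4.333 = 1.445; β = √(1 − 1/γ²) = √0.5213.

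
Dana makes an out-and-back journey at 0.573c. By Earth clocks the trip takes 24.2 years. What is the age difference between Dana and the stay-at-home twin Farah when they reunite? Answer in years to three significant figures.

Δt − τ = 4.37 years

γ = 1/√(1 − 0.573²) = 1/√0.6717 = 1.220
Dana's elapsed proper time: τ = 24.2/1.220 = 19.83 years.
Age gap = Δt − τ = 24.2 − 19.83 years.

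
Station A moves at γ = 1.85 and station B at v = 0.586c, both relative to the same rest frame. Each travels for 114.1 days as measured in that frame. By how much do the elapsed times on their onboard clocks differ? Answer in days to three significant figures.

|τ_A − τ_B| = 30.8 days

A: γ = 1.85; τ_A = 114.1/1.850 = 61.68 days.
B: γ = 1/√(1 − 0.586²) = 1/√0.6566 = 1.234; τ_B = 114.1/1.234 = 92.46 days.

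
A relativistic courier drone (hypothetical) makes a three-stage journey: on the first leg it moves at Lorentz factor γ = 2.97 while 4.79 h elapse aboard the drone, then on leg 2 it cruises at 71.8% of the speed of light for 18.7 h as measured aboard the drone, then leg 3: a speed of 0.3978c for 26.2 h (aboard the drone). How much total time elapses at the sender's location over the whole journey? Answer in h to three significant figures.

Leg 1: γ = 2.97; Δt_1 = 2.970 × 4.79 = 14.23 h.
Leg 2: β = 0.718; γ = 1/√(1 − 0.718²) = 1/√0.4845 = 1.437; Δt_2 = 1.437 × 18.7 = 26.87 h.
Leg 3: γ = 1/√(1 − 0.3978²) = 1/√0.8418 = 1.090; Δt_3 = 1.090 × 26.2 = 28.56 h.
Total: 14.23 + 26.87 + 28.56 h.

Δt = 69.6 h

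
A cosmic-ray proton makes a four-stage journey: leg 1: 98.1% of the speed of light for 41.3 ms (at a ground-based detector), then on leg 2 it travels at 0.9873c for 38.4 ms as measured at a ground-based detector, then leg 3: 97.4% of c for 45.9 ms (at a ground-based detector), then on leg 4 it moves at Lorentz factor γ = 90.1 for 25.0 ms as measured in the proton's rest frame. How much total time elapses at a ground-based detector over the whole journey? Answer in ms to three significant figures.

Δt = 2380 ms

Leg 1: 41.3 ms is already measured at a ground-based detector.
Leg 2: 38.4 ms is already measured at a ground-based detector.
Leg 3: 45.9 ms is already measured at a ground-based detector.
Leg 4: γ = 90.1; Δt_4 = 90.10 × 25.0 = 2253 ms.
Total: 41.30 + 38.40 + 45.90 + 2253 ms.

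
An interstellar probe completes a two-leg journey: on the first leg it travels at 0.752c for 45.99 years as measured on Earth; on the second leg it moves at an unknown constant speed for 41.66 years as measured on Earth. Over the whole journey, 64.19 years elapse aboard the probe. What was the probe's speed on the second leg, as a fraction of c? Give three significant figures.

β = 0.582

Leg 1: γ = 1/√(1 − 0.752²) = 1/√0.4345 = 1.517; τ_1 = 45.99/1.517 = 30.31 years.
Leg 2: speed unknown; τ_2 = 41.66/γ_2.
Total proper time: 30.31 + τ_2 = 64.19, so τ_2 = 64.19 − 30.31 = 33.88 years.
γ_2 = 41.66/33.88 = 1.230; β = √(1 − 1/γ²) = √0.3388.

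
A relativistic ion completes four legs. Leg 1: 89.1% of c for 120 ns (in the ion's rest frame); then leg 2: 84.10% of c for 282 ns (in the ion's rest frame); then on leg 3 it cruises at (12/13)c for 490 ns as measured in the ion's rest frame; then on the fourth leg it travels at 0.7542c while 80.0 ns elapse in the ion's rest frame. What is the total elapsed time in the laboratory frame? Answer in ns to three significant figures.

Δt = 2180 ns

Leg 1: β = 0.891; γ = 1/√(1 − 0.891²) = 1/√0.2061 = 2.203; Δt_1 = 2.203 × 120 = 264.3 ns.
Leg 2: β = 0.8410; γ = 1/√(1 − 0.8410²) = 1/√0.2927 = 1.848; Δt_2 = 1.848 × 282 = 521.2 ns.
Leg 3: γ = 1/√(1 − (12/13)²) = 13/5 = 2.600; Δt_3 = 2.600 × 490 = 1274 ns.
Leg 4: γ = 1/√(1 − 0.7542²) = 1/√0.4312 = 1.523; Δt_4 = 1.523 × 80.0 = 121.8 ns.
Total: 264.3 + 521.2 + 1274 + 121.8 ns.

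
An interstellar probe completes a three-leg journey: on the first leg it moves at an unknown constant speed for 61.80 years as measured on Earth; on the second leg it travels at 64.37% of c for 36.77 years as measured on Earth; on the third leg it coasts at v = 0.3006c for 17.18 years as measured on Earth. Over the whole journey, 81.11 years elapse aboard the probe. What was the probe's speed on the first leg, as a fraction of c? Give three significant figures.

Leg 1: speed unknown; τ_1 = 61.80/γ_1.
Leg 2: β = 0.6437; γ = 1/√(1 − 0.6437²) = 1/√0.5857 = 1.307; τ_2 = 36.77/1.307 = 28.14 years.
Leg 3: γ = 1/√(1 − 0.3006²) = 1/√0.9096 = 1.048; τ_3 = 17.18/1.048 = 16.39 years.
Total proper time: τ_1 + 28.14 + 16.39 = 81.11, so τ_1 = 81.11 − 44.52 = 36.59 years.
γ_1 = 61.80/36.59 = 1.689; β = √(1 − 1/γ²) = √0.6495.

β = 0.806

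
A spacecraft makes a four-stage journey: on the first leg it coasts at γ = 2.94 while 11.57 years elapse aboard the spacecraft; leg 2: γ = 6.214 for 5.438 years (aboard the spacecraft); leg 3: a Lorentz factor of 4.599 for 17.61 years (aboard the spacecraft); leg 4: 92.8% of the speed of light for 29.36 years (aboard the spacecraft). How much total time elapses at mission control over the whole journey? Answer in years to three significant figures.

Δt = 228 years

Leg 1: γ = 2.94; Δt_1 = 2.940 × 11.57 = 34.02 years.
Leg 2: γ = 6.214; Δt_2 = 6.214 × 5.438 = 33.79 years.
Leg 3: γ = 4.599; Δt_3 = 4.599 × 17.61 = 80.99 years.
Leg 4: β = 0.928; γ = 1/√(1 − 0.928²) = 1/√0.1388 = 2.684; Δt_4 = 2.684 × 29.36 = 78.80 years.
Total: 34.02 + 33.79 + 80.99 + 78.80 years.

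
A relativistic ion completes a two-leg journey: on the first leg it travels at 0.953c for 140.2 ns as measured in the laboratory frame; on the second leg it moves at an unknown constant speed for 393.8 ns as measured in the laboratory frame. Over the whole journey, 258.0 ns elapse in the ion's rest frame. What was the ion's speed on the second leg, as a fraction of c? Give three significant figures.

Leg 1: γ = 1/√(1 − 0.953²) = 1/√0.09179 = 3.301; τ_1 = 140.2/3.301 = 42.48 ns.
Leg 2: speed unknown; τ_2 = 393.8/γ_2.
Total proper time: 42.48 + τ_2 = 258.0, so τ_2 = 258.0 − 42.48 = 215.5 ns.
γ_2 = 393.8/215.5 = 1.827; β = √(1 − 1/γ²) = √0.7005.

β = 0.837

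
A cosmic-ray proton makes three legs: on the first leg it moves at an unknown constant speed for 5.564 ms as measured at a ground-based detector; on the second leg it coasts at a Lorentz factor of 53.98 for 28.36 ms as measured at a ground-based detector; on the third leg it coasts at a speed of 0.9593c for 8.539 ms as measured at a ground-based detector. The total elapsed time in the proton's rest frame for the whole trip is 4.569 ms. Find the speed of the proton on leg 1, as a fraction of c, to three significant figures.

β = 0.956

Leg 1: speed unknown; τ_1 = 5.564/γ_1.
Leg 2: γ = 53.98; τ_2 = 28.36/53.98 = 0.5254 ms.
Leg 3: γ = 1/√(1 − 0.9593²) = 1/√0.07974 = 3.541; τ_3 = 8.539/3.541 = 2.411 ms.
Total proper time: τ_1 + 0.5254 + 2.411 = 4.569, so τ_1 = 4.569 − 2.937 = 1.632 ms.
γ_1 = 5.564/1.632 = 3.409; β = √(1 − 1/γ²) = √0.9139.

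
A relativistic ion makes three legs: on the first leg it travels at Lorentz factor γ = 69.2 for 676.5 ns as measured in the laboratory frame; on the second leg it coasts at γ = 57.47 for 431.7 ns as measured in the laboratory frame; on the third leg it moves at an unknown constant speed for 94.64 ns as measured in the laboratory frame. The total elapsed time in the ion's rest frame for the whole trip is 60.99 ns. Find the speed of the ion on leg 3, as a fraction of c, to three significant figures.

β = 0.887

Leg 1: γ = 69.2; τ_1 = 676.5/69.20 = 9.776 ns.
Leg 2: γ = 57.47; τ_2 = 431.7/57.47 = 7.512 ns.
Leg 3: speed unknown; τ_3 = 94.64/γ_3.
Total proper time: 9.776 + 7.512 + τ_3 = 60.99, so τ_3 = 60.99 − 17.29 = 43.70 ns.
γ_3 = 94.64/43.70 = 2.166; β = √(1 − 1/γ²) = √0.7868.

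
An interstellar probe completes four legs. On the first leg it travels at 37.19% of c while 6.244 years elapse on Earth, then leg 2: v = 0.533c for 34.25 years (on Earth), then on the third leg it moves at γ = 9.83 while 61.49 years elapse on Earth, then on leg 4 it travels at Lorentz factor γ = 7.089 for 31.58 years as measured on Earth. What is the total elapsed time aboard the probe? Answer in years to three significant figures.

τ = 45.5 years

Leg 1: β = 0.3719; γ = 1/√(1 − 0.3719²) = 1/√0.8617 = 1.077; τ_1 = 6.244/1.077 = 5.796 years.
Leg 2: γ = 1/√(1 − 0.533²) = 1/√0.7159 = 1.182; τ_2 = 34.25/1.182 = 28.98 years.
Leg 3: γ = 9.83; τ_3 = 61.49/9.830 = 6.255 years.
Leg 4: γ = 7.089; τ_4 = 31.58/7.089 = 4.455 years.
Total: 5.796 + 28.98 + 6.255 + 4.455 years.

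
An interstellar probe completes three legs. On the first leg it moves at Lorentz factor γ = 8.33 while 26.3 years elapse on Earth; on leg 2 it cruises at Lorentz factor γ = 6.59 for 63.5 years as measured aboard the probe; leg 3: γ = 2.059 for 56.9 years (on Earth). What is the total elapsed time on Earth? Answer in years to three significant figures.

Δt = 502 years

Leg 1: 26.3 years is already measured on Earth.
Leg 2: γ = 6.59; Δt_2 = 6.590 × 63.5 = 418.5 years.
Leg 3: 56.9 years is already measured on Earth.
Total: 26.30 + 418.5 + 56.90 years.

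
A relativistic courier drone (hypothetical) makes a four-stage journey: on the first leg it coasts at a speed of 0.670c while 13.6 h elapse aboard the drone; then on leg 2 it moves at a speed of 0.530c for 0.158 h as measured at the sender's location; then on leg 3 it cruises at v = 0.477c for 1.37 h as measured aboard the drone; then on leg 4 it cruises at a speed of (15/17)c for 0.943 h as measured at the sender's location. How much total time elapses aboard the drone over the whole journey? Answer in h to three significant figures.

Leg 1: 13.6 h is already measured aboard the drone.
Leg 2: γ = 1/√(1 − 0.530²) = 1/√0.7191 = 1.179; τ_2 = 0.158/1.179 = 0.1340 h.
Leg 3: 1.37 h is already measured aboard the drone.
Leg 4: γ = 1/√(1 − (15/17)²) = 17/8 = 2.125; τ_4 = 0.943/2.125 = 0.4438 h.
Total: 13.60 + 0.1340 + 1.370 + 0.4438 h.

τ = 15.5 h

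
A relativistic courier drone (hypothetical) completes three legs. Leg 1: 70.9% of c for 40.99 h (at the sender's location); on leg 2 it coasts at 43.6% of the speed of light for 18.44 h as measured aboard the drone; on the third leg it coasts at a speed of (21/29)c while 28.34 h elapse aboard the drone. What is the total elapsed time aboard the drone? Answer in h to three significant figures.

τ = 75.7 h

Leg 1: β = 0.709; γ = 1/√(1 − 0.709²) = 1/√0.4973 = 1.418; τ_1 = 40.99/1.418 = 28.91 h.
Leg 2: 18.44 h is already measured aboard the drone.
Leg 3: 28.34 h is already measured aboard the drone.
Total: 28.91 + 18.44 + 28.34 h.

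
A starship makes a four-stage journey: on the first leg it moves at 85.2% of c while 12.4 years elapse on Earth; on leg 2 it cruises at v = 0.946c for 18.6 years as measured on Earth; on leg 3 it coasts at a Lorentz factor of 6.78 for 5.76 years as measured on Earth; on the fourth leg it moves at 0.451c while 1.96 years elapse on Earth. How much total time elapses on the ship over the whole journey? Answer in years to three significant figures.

Leg 1: β = 0.852; γ = 1/√(1 − 0.852²) = 1/√0.2741 = 1.910; τ_1 = 12.4/1.910 = 6.492 years.
Leg 2: γ = 1/√(1 − 0.946²) = 1/√0.1051 = 3.085; τ_2 = 18.6/3.085 = 6.029 years.
Leg 3: γ = 6.78; τ_3 = 5.76/6.780 = 0.8496 years.
Leg 4: γ = 1/√(1 − 0.451²) = 1/√0.7966 = 1.120; τ_4 = 1.96/1.120 = 1.749 years.
Total: 6.492 + 6.029 + 0.8496 + 1.749 years.

τ = 15.1 years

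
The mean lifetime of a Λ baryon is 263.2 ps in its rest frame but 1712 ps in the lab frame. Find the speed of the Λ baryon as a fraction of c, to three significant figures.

β = 0.988

γ = Δt/τ₀ = 1712/263.2 = 6.505
β = √(1 − 1/γ²) = √(1 − 0.02364) = √0.9764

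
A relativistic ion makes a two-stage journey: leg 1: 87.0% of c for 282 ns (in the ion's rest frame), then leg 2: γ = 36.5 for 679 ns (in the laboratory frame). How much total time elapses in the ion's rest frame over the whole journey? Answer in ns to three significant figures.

Leg 1: 282 ns is already measured in the ion's rest frame.
Leg 2: γ = 36.5; τ_2 = 679/36.50 = 18.60 ns.
Total: 282.0 + 18.60 ns.

τ = 301 ns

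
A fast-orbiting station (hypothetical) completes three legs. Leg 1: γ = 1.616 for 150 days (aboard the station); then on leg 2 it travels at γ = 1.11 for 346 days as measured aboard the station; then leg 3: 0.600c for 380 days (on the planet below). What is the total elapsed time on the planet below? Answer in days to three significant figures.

Leg 1: γ = 1.616; Δt_1 = 1.616 × 150 = 242.4 days.
Leg 2: γ = 1.11; Δt_2 = 1.110 × 346 = 384.1 days.
Leg 3: 380 days is already measured on the planet below.
Total: 242.4 + 384.1 + 380.0 days.

Δt = 1010 days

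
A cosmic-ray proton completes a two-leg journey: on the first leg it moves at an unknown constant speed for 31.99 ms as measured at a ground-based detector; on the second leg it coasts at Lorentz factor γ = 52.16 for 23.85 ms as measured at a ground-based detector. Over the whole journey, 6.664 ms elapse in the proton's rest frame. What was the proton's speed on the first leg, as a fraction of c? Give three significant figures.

Leg 1: speed unknown; τ_1 = 31.99/γ_1.
Leg 2: γ = 52.16; τ_2 = 23.85/52.16 = 0.4572 ms.
Total proper time: τ_1 + 0.4572 = 6.664, so τ_1 = 6.664 − 0.4572 = 6.207 ms.
γ_1 = 31.99/6.207 = 5.154; β = √(1 − 1/γ²) = √0.9624.

β = 0.981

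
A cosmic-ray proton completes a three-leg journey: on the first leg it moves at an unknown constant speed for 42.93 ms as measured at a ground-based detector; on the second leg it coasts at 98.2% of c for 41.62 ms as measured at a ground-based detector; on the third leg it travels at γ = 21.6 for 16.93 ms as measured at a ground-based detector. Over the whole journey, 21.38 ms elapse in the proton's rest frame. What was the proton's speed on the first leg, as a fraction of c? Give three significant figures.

Leg 1: speed unknown; τ_1 = 42.93/γ_1.
Leg 2: β = 0.982; γ = 1/√(1 − 0.982²) = 1/√0.03568 = 5.294; τ_2 = 41.62/5.294 = 7.861 ms.
Leg 3: γ = 21.6; τ_3 = 16.93/21.60 = 0.7838 ms.
Total proper time: τ_1 + 7.861 + 0.7838 = 21.38, so τ_1 = 21.38 − 8.645 = 12.73 ms.
γ_1 = 42.93/12.73 = 3.371; β = √(1 − 1/γ²) = √0.9120.

β = 0.955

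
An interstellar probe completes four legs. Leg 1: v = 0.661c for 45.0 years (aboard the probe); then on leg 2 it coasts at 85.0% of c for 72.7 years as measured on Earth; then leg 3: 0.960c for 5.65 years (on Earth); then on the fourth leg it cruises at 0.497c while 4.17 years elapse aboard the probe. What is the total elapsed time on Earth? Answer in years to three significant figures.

Leg 1: γ = 1/√(1 − 0.661²) = 1/√0.5631 = 1.333; Δt_1 = 1.333 × 45.0 = 59.97 years.
Leg 2: 72.7 years is already measured on Earth.
Leg 3: 5.65 years is already measured on Earth.
Leg 4: γ = 1/√(1 − 0.497²) = 1/√0.7530 = 1.152; Δt_4 = 1.152 × 4.17 = 4.806 years.
Total: 59.97 + 72.70 + 5.650 + 4.806 years.

Δt = 143 years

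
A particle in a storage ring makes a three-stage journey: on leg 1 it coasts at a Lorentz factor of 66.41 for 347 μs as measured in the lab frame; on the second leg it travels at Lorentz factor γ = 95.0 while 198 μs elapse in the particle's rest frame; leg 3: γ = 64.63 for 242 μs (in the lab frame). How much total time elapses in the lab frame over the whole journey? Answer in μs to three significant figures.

Leg 1: 347 μs is already measured in the lab frame.
Leg 2: γ = 95.0; Δt_2 = 95.00 × 198 = 1.881×10⁴ μs.
Leg 3: 242 μs is already measured in the lab frame.
Total: 347.0 + 1.881×10⁴ + 242.0 μs.

Δt = 1.94×10⁴ μs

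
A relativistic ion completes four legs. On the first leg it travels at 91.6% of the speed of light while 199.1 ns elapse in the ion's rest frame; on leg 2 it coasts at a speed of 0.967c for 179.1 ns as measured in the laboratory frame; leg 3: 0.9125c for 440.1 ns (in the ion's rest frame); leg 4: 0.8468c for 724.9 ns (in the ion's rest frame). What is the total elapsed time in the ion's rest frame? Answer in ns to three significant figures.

τ = 1410 ns

Leg 1: 199.1 ns is already measured in the ion's rest frame.
Leg 2: γ = 1/√(1 − 0.967²) = 1/√0.06491 = 3.925; τ_2 = 179.1/3.925 = 45.63 ns.
Leg 3: 440.1 ns is already measured in the ion's rest frame.
Leg 4: 724.9 ns is already measured in the ion's rest frame.
Total: 199.1 + 45.63 + 440.1 + 724.9 ns.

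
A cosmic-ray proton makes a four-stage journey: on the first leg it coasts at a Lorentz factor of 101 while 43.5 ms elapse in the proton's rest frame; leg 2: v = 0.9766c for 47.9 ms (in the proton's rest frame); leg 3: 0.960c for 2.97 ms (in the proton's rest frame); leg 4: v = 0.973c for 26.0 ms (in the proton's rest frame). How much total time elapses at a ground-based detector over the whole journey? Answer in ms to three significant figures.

Leg 1: γ = 101; Δt_1 = 101.0 × 43.5 = 4394 ms.
Leg 2: γ = 1/√(1 − 0.9766²) = 1/√0.04625 = 4.650; Δt_2 = 4.650 × 47.9 = 222.7 ms.
Leg 3: γ = 1/√(1 − 0.960²) = 25/7 ≈ 3.571; Δt_3 = 3.571 × 2.97 = 10.61 ms.
Leg 4: γ = 1/√(1 − 0.973²) = 1/√0.05327 = 4.333; Δt_4 = 4.333 × 26.0 = 112.6 ms.
Total: 4394 + 222.7 + 10.61 + 112.6 ms.

Δt = 4740 ms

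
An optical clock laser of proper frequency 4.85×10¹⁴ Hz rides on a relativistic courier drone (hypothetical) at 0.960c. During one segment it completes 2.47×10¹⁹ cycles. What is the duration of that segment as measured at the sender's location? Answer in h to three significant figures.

Δt = 50.5 h

γ = 1/√(1 − 0.960²) = 25/7 ≈ 3.571
Proper time for N cycles: τ = N/f = 2.47×10¹⁹/(4.85×10¹⁴) = 5.093×10⁴ s = 14.15 h.
Lab-frame duration Δt = γτ = 3.571 × 14.15 = 50.52 h.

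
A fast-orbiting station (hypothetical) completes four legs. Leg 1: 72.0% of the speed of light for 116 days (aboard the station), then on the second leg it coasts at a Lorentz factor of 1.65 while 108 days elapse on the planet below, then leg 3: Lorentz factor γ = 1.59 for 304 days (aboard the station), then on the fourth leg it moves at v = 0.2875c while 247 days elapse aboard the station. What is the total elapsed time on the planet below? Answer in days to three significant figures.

Δt = 1020 days

Leg 1: β = 0.720; γ = 1/√(1 − 0.720²) = 1/√0.4816 = 1.441; Δt_1 = 1.441 × 116 = 167.2 days.
Leg 2: 108 days is already measured on the planet below.
Leg 3: γ = 1.59; Δt_3 = 1.590 × 304 = 483.4 days.
Leg 4: γ = 1/√(1 − 0.2875²) = 1/√0.9173 = 1.044; Δt_4 = 1.044 × 247 = 257.9 days.
Total: 167.2 + 108.0 + 483.4 + 257.9 days.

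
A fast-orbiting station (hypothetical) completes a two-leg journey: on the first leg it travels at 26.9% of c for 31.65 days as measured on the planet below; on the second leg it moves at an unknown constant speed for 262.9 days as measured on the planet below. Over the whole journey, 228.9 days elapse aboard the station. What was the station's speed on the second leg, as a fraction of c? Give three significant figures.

β = 0.656

Leg 1: β = 0.269; γ = 1/√(1 − 0.269²) = 1/√0.9276 = 1.038; τ_1 = 31.65/1.038 = 30.48 days.
Leg 2: speed unknown; τ_2 = 262.9/γ_2.
Total proper time: 30.48 + τ_2 = 228.9, so τ_2 = 228.9 − 30.48 = 198.4 days.
γ_2 = 262.9/198.4 = 1.325; β = √(1 − 1/γ²) = √0.4304.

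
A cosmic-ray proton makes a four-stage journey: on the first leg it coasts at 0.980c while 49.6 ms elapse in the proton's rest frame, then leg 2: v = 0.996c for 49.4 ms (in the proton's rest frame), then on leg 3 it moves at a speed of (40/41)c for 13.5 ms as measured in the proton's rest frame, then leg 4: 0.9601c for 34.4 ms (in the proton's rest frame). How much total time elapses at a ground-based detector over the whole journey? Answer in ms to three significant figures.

Leg 1: γ = 1/√(1 − 0.980²) = 1/√0.03960 = 5.025; Δt_1 = 5.025 × 49.6 = 249.2 ms.
Leg 2: γ = 1/√(1 − 0.996²) = 1/√0.007984 = 11.19; Δt_2 = 11.19 × 49.4 = 552.9 ms.
Leg 3: γ = 1/√(1 − (40/41)²) = 41/9 ≈ 4.556; Δt_3 = 4.556 × 13.5 = 61.50 ms.
Leg 4: γ = 1/√(1 − 0.9601²) = 1/√0.07821 = 3.576; Δt_4 = 3.576 × 34.4 = 123.0 ms.
Total: 249.2 + 552.9 + 61.50 + 123.0 ms.

Δt = 987 ms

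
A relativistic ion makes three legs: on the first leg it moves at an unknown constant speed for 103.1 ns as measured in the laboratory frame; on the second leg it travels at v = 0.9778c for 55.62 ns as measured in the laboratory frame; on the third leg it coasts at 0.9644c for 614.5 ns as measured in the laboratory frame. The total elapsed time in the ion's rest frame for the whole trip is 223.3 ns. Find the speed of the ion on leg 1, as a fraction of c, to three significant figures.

β = 0.879

Leg 1: speed unknown; τ_1 = 103.1/γ_1.
Leg 2: γ = 1/√(1 − 0.9778²) = 1/√0.04391 = 4.772; τ_2 = 55.62/4.772 = 11.65 ns.
Leg 3: γ = 1/√(1 − 0.9644²) = 1/√0.06993 = 3.781; τ_3 = 614.5/3.781 = 162.5 ns.
Total proper time: τ_1 + 11.65 + 162.5 = 223.3, so τ_1 = 223.3 − 174.2 = 49.14 ns.
γ_1 = 103.1/49.14 = 2.098; β = √(1 − 1/γ²) = √0.7728.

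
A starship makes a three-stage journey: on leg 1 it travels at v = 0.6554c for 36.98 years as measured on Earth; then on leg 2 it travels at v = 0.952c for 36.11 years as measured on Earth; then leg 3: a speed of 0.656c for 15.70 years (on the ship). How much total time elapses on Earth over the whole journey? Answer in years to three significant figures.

Leg 1: 36.98 years is already measured on Earth.
Leg 2: 36.11 years is already measured on Earth.
Leg 3: γ = 1/√(1 − 0.656²) = 1/√0.5697 = 1.325; Δt_3 = 1.325 × 15.70 = 20.80 years.
Total: 36.98 + 36.11 + 20.80 years.

Δt = 93.9 years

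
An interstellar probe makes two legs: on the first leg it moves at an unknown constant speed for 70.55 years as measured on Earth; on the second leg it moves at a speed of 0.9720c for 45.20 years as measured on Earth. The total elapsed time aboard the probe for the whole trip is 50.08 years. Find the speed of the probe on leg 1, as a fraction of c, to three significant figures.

Leg 1: speed unknown; τ_1 = 70.55/γ_1.
Leg 2: γ = 1/√(1 − 0.9720²) = 1/√0.05522 = 4.256; τ_2 = 45.20/4.256 = 10.62 years.
Total proper time: τ_1 + 10.62 = 50.08, so τ_1 = 50.08 − 10.62 = 39.46 years.
γ_1 = 70.55/39.46 = 1.788; β = √(1 − 1/γ²) = √0.6872.

β = 0.829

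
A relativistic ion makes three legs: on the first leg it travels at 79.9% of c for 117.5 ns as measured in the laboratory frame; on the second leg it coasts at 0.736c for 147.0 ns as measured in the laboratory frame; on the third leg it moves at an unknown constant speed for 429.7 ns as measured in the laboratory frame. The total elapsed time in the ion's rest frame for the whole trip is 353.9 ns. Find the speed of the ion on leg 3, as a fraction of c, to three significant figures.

β = 0.904

Leg 1: β = 0.799; γ = 1/√(1 − 0.799²) = 1/√0.3616 = 1.663; τ_1 = 117.5/1.663 = 70.66 ns.
Leg 2: γ = 1/√(1 − 0.736²) = 1/√0.4583 = 1.477; τ_2 = 147.0/1.477 = 99.52 ns.
Leg 3: speed unknown; τ_3 = 429.7/γ_3.
Total proper time: 70.66 + 99.52 + τ_3 = 353.9, so τ_3 = 353.9 − 170.2 = 183.7 ns.
γ_3 = 429.7/183.7 = 2.339; β = √(1 − 1/γ²) = √0.8172.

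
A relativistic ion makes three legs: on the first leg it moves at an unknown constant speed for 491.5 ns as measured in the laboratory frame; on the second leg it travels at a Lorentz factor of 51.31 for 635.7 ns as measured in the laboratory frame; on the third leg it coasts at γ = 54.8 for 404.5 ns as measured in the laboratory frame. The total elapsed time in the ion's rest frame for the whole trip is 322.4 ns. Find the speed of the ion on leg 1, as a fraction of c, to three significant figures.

β = 0.788

Leg 1: speed unknown; τ_1 = 491.5/γ_1.
Leg 2: γ = 51.31; τ_2 = 635.7/51.31 = 12.39 ns.
Leg 3: γ = 54.8; τ_3 = 404.5/54.80 = 7.381 ns.
Total proper time: τ_1 + 12.39 + 7.381 = 322.4, so τ_1 = 322.4 − 19.77 = 302.6 ns.
γ_1 = 491.5/302.6 = 1.624; β = √(1 − 1/γ²) = √0.6209.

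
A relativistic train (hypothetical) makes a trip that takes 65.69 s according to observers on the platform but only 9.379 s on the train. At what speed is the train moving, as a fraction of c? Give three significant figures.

The proper time is measured on the train (both events occur at the train's location); Δt is measured on the platform. γ = Δt/τ = 65.69/9.379 = 7.004.
β = √(1 − 1/γ²) = √(1 − 0.02039) = √0.9796

v = 0.990c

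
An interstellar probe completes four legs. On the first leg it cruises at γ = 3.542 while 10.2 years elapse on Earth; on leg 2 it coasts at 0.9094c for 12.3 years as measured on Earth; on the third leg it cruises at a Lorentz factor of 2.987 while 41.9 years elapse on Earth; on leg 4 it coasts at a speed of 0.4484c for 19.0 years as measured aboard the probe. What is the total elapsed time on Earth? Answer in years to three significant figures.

Leg 1: 10.2 years is already measured on Earth.
Leg 2: 12.3 years is already measured on Earth.
Leg 3: 41.9 years is already measured on Earth.
Leg 4: γ = 1/√(1 − 0.4484²) = 1/√0.7989 = 1.119; Δt_4 = 1.119 × 19.0 = 21.26 years.
Total: 10.20 + 12.30 + 41.90 + 21.26 years.

Δt = 85.7 years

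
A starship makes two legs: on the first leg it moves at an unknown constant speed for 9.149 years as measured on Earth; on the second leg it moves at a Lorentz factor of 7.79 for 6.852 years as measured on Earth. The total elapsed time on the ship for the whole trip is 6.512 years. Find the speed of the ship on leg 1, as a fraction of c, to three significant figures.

Leg 1: speed unknown; τ_1 = 9.149/γ_1.
Leg 2: γ = 7.79; τ_2 = 6.852/7.790 = 0.8796 years.
Total proper time: τ_1 + 0.8796 = 6.512, so τ_1 = 6.512 − 0.8796 = 5.632 years.
γ_1 = 9.149/5.632 = 1.624; β = √(1 − 1/γ²) = √0.6210.

β = 0.788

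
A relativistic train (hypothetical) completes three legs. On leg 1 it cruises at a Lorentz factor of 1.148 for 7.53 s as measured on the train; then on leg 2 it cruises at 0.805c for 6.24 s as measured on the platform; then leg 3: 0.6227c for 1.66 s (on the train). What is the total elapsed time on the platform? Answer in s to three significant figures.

Δt = 17.0 s

Leg 1: γ = 1.148; Δt_1 = 1.148 × 7.53 = 8.644 s.
Leg 2: 6.24 s is already measured on the platform.
Leg 3: γ = 1/√(1 − 0.6227²) = 1/√0.6122 = 1.278; Δt_3 = 1.278 × 1.66 = 2.122 s.
Total: 8.644 + 6.240 + 2.122 s.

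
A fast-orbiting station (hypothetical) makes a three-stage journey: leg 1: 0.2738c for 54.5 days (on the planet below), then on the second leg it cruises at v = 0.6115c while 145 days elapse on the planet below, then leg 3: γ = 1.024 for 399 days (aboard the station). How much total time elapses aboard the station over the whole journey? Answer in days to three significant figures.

τ = 566 days

Leg 1: γ = 1/√(1 − 0.2738²) = 1/√0.9250 = 1.040; τ_1 = 54.5/1.040 = 52.42 days.
Leg 2: γ = 1/√(1 − 0.6115²) = 1/√0.6261 = 1.264; τ_2 = 145/1.264 = 114.7 days.
Leg 3: 399 days is already measured aboard the station.
Total: 52.42 + 114.7 + 399.0 days.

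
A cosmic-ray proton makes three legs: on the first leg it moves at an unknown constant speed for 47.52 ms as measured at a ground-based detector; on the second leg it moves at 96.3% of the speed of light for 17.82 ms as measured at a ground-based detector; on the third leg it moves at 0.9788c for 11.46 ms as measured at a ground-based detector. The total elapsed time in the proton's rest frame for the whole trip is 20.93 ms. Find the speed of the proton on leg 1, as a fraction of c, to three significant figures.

Leg 1: speed unknown; τ_1 = 47.52/γ_1.
Leg 2: β = 0.963; γ = 1/√(1 − 0.963²) = 1/√0.07263 = 3.711; τ_2 = 17.82/3.711 = 4.803 ms.
Leg 3: γ = 1/√(1 − 0.9788²) = 1/√0.04195 = 4.882; τ_3 = 11.46/4.882 = 2.347 ms.
Total proper time: τ_1 + 4.803 + 2.347 = 20.93, so τ_1 = 20.93 − 7.150 = 13.78 ms.
γ_1 = 47.52/13.78 = 3.448; β = √(1 − 1/γ²) = √0.9159.

β = 0.957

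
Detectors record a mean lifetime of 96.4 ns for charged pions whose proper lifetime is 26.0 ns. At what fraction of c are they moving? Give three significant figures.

β = 0.963

γ = Δt/τ₀ = 96.4/26.0 = 3.708
β = √(1 − 1/γ²) = √(1 − 0.07274) = √0.9273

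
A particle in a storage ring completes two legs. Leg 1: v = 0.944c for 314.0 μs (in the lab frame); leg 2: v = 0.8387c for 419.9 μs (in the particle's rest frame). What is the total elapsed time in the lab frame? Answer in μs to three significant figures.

Leg 1: 314.0 μs is already measured in the lab frame.
Leg 2: γ = 1/√(1 − 0.8387²) = 1/√0.2966 = 1.836; Δt_2 = 1.836 × 419.9 = 771.0 μs.
Total: 314.0 + 771.0 μs.

Δt = 1090 μs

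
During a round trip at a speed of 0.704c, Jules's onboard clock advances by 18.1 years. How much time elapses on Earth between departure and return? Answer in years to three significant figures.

γ = 1/√(1 − 0.704²) = 1/√0.5044 = 1.408
Earth-frame duration is the dilated interval: Δt = γτ = 1.408 × 18.1 years.

Δt = 25.5 years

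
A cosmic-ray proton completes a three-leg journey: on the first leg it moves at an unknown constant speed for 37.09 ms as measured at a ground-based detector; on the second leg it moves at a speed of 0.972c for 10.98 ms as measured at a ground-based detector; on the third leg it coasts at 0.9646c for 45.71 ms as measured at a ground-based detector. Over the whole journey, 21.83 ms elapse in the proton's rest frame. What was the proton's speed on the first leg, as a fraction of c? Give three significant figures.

Leg 1: speed unknown; τ_1 = 37.09/γ_1.
Leg 2: γ = 1/√(1 − 0.972²) = 1/√0.05522 = 4.256; τ_2 = 10.98/4.256 = 2.580 ms.
Leg 3: γ = 1/√(1 − 0.9646²) = 1/√0.06955 = 3.792; τ_3 = 45.71/3.792 = 12.05 ms.
Total proper time: τ_1 + 2.580 + 12.05 = 21.83, so τ_1 = 21.83 − 14.63 = 7.195 ms.
γ_1 = 37.09/7.195 = 5.155; β = √(1 − 1/γ²) = √0.9624.

β = 0.981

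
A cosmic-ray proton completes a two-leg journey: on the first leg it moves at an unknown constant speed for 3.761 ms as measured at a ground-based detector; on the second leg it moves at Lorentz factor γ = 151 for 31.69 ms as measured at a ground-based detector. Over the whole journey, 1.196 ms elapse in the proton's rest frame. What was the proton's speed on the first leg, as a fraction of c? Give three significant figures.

β = 0.965

Leg 1: speed unknown; τ_1 = 3.761/γ_1.
Leg 2: γ = 151; τ_2 = 31.69/151.0 = 0.2099 ms.
Total proper time: τ_1 + 0.2099 = 1.196, so τ_1 = 1.196 − 0.2099 = 0.9861 ms.
γ_1 = 3.761/0.9861 = 3.814; β = √(1 − 1/γ²) = √0.9313.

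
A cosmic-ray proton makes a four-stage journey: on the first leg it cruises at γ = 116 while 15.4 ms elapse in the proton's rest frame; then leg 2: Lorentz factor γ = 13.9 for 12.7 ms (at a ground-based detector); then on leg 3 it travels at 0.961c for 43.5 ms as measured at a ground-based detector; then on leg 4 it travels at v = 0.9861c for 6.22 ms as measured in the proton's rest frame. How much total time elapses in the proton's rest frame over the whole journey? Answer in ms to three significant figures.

Leg 1: 15.4 ms is already measured in the proton's rest frame.
Leg 2: γ = 13.9; τ_2 = 12.7/13.90 = 0.9137 ms.
Leg 3: γ = 1/√(1 − 0.961²) = 1/√0.07648 = 3.616; τ_3 = 43.5/3.616 = 12.03 ms.
Leg 4: 6.22 ms is already measured in the proton's rest frame.
Total: 15.40 + 0.9137 + 12.03 + 6.220 ms.

τ = 34.6 ms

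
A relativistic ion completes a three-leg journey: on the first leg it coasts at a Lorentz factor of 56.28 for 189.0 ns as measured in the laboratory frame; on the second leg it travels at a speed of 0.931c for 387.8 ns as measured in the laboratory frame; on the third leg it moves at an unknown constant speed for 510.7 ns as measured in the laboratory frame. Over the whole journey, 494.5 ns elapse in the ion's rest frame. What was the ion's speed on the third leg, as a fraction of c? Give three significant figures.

Leg 1: γ = 56.28; τ_1 = 189.0/56.28 = 3.358 ns.
Leg 2: γ = 1/√(1 − 0.931²) = 1/√0.1332 = 2.740; τ_2 = 387.8/2.740 = 141.6 ns.
Leg 3: speed unknown; τ_3 = 510.7/γ_3.
Total proper time: 3.358 + 141.6 + τ_3 = 494.5, so τ_3 = 494.5 − 144.9 = 349.6 ns.
γ_3 = 510.7/349.6 = 1.461; β = √(1 − 1/γ²) = √0.5314.

β = 0.729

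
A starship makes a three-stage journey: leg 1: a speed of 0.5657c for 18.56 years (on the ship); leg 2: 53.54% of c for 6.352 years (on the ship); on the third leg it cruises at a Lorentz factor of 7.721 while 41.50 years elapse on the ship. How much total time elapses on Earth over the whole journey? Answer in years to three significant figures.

Δt = 350 years

Leg 1: γ = 1/√(1 − 0.5657²) = 1/√0.6800 = 1.213; Δt_1 = 1.213 × 18.56 = 22.51 years.
Leg 2: β = 0.5354; γ = 1/√(1 − 0.5354²) = 1/√0.7133 = 1.184; Δt_2 = 1.184 × 6.352 = 7.521 years.
Leg 3: γ = 7.721; Δt_3 = 7.721 × 41.50 = 320.4 years.
Total: 22.51 + 7.521 + 320.4 years.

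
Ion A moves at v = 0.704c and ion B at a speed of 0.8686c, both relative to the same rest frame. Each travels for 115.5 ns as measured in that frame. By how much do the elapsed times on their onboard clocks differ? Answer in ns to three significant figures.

A: γ = 1/√(1 − 0.704²) = 1/√0.5044 = 1.408; τ_A = 115.5/1.408 = 82.03 ns.
B: γ = 1/√(1 − 0.8686²) = 1/√0.2455 = 2.018; τ_B = 115.5/2.018 = 57.23 ns.

|τ_A − τ_B| = 24.8 ns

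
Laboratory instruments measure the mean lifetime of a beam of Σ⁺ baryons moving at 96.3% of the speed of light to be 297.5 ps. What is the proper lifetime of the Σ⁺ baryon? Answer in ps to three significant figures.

β = 0.963; γ = 1/√(1 − 0.963²) = 1/√0.07263 = 3.711
The lab-frame lifetime is the dilated interval; the proper lifetime is τ₀ = Δt/γ = 297.5/3.711 ps.

τ₀ = 80.2 ps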